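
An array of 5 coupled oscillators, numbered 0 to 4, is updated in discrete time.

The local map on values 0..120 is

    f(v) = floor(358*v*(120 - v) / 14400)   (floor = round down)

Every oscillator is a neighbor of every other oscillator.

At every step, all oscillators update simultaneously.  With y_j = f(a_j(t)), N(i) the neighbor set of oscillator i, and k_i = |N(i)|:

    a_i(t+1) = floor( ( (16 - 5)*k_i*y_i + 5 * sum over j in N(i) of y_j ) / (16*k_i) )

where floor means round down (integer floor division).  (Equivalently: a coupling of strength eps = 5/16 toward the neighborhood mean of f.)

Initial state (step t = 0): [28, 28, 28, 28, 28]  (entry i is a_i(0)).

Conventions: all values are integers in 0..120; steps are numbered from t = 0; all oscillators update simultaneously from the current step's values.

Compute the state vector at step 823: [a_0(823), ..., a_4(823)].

Simulating step by step:
t=0: [28, 28, 28, 28, 28]
t=1: [64, 64, 64, 64, 64]
t=2: [89, 89, 89, 89, 89]
t=3: [68, 68, 68, 68, 68]
t=4: [87, 87, 87, 87, 87]
t=5: [71, 71, 71, 71, 71]
t=6: [86, 86, 86, 86, 86]
t=7: [72, 72, 72, 72, 72]
t=8: [85, 85, 85, 85, 85]
t=9: [73, 73, 73, 73, 73]
t=10: [85, 85, 85, 85, 85]

Answer: [73, 73, 73, 73, 73]
Key observation: The state at step 8, [85, 85, 85, 85, 85], reappears at step 10: the system is in a cycle of period 2 from step 8 on.  Therefore the state at step 823 equals the state at step 8 + ((823 - 8) mod 2) = 9, which is [73, 73, 73, 73, 73].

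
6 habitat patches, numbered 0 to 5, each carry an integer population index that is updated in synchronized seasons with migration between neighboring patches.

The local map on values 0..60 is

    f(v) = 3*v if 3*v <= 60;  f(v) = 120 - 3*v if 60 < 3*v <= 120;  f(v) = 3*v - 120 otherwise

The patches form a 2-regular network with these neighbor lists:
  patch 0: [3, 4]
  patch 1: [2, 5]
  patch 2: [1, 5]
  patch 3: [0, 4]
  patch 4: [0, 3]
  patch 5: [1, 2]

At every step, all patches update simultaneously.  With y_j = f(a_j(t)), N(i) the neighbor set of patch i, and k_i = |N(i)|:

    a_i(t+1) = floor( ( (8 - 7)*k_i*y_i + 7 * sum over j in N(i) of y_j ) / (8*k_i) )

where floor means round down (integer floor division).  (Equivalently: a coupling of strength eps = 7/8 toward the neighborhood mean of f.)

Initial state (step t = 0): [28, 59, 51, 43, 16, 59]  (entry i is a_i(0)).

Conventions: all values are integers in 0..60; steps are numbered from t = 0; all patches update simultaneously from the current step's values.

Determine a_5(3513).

Simulating step by step:
t=0: [28, 59, 51, 43, 16, 59]
t=1: [29, 46, 54, 37, 25, 46]
t=2: [27, 28, 21, 35, 24, 28]
t=3: [32, 45, 38, 39, 29, 45]
t=4: [18, 11, 13, 25, 15, 11]
t=5: [46, 35, 33, 48, 48, 35]
t=6: [23, 17, 15, 21, 21, 17]
t=7: [56, 48, 50, 54, 54, 48]
t=8: [42, 26, 24, 44, 44, 26]
t=9: [11, 44, 42, 9, 9, 44]
t=10: [27, 9, 11, 29, 29, 9]
t=11: [33, 29, 27, 35, 35, 29]
t=12: [15, 35, 33, 17, 17, 35]
t=13: [50, 17, 15, 48, 48, 17]
t=14: [24, 48, 50, 26, 26, 48]
t=15: [42, 26, 24, 44, 44, 26]

Answer: a_5(3513) = 17
Key observation: The state at step 8, [42, 26, 24, 44, 44, 26], reappears at step 15: the system is in a cycle of period 7 from step 8 on.  Therefore the state at step 3513 equals the state at step 8 + ((3513 - 8) mod 7) = 13, which is [50, 17, 15, 48, 48, 17].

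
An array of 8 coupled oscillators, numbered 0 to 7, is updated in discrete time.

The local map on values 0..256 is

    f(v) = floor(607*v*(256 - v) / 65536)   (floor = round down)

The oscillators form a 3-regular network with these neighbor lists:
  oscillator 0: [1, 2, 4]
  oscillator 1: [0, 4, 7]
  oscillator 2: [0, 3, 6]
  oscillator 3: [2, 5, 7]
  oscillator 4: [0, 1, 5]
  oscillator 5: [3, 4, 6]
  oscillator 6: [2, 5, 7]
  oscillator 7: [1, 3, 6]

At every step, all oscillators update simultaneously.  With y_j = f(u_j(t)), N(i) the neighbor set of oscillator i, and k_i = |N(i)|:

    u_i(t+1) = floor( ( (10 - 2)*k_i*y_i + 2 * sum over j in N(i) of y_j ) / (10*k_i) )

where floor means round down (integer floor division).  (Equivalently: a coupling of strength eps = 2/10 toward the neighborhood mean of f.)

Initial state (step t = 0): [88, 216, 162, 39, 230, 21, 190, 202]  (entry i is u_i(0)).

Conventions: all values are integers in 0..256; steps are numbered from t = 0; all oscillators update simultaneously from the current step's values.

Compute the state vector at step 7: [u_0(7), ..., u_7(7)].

Answer: [148, 148, 148, 148, 148, 148, 148, 148]

Derivation:
t=0: [88, 216, 162, 39, 230, 21, 190, 202]
t=1: [127, 83, 134, 81, 61, 52, 111, 99]
t=2: [147, 132, 149, 130, 113, 104, 145, 141]
t=3: [148, 150, 147, 150, 148, 146, 148, 150]
t=4: [147, 147, 147, 147, 147, 147, 147, 147]
t=5: [148, 148, 148, 148, 148, 148, 148, 148]
t=6: [148, 148, 148, 148, 148, 148, 148, 148]
t=7: [148, 148, 148, 148, 148, 148, 148, 148]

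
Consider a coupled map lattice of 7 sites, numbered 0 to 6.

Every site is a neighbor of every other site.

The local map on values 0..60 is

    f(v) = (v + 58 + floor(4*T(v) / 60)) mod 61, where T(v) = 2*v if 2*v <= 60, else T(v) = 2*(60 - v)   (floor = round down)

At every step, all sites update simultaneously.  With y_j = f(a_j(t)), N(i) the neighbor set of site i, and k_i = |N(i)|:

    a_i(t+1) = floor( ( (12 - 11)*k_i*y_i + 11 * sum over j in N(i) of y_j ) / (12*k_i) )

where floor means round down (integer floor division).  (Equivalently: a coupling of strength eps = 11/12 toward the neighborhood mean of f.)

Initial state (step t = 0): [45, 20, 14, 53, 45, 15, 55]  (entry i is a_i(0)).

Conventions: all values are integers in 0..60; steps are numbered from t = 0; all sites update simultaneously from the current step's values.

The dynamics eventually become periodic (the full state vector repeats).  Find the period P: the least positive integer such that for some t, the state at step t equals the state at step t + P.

Answer: 1
Key observation: The state at step 3, [32, 32, 32, 32, 32, 32, 32], reappears at step 4 — and no state repeats earlier — so the cycle the system enters has period 1.

Derivation:
t=0: [45, 20, 14, 53, 45, 15, 55]
t=1: [32, 34, 35, 32, 32, 34, 32]
t=2: [33, 32, 32, 33, 33, 32, 33]
t=3: [32, 32, 32, 32, 32, 32, 32]
t=4: [32, 32, 32, 32, 32, 32, 32]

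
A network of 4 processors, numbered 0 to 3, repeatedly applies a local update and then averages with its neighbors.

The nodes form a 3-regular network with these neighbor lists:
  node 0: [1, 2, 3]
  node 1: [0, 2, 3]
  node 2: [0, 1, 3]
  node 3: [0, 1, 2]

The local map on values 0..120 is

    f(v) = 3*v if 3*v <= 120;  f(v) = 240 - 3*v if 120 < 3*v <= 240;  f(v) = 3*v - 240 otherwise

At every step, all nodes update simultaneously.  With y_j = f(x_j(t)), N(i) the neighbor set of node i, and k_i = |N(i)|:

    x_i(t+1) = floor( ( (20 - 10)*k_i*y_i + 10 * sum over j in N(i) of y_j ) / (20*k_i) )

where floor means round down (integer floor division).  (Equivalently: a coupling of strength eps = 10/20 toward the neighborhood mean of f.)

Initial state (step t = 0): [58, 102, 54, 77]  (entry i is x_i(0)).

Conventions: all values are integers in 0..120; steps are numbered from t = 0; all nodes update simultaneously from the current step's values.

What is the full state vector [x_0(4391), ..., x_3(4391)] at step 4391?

Simulating step by step:
t=0: [58, 102, 54, 77]
t=1: [58, 58, 62, 39]
t=2: [72, 72, 68, 89]
t=3: [26, 26, 30, 27]
t=4: [80, 80, 84, 81]
t=5: [2, 2, 6, 3]
t=6: [8, 8, 12, 9]
t=7: [26, 26, 30, 27]

Answer: [26, 26, 30, 27]
Key observation: The state at step 3, [26, 26, 30, 27], reappears at step 7: the system is in a cycle of period 4 from step 3 on.  Therefore the state at step 4391 equals the state at step 3 + ((4391 - 3) mod 4) = 3, which is [26, 26, 30, 27].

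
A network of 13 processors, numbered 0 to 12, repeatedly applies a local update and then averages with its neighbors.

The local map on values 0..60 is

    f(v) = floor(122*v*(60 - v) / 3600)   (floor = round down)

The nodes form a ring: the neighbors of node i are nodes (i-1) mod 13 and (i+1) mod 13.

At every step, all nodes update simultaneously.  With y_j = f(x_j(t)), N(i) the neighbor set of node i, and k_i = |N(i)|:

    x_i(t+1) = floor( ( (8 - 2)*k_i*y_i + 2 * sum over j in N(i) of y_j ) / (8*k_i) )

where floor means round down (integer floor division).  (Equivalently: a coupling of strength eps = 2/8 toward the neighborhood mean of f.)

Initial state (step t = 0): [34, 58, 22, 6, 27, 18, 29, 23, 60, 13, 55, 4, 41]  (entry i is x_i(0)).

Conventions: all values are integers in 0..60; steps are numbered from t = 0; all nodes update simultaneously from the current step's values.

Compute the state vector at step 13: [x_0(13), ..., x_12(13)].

Answer: [30, 30, 30, 30, 30, 30, 30, 30, 30, 30, 30, 30, 30]

Derivation:
t=0: [34, 58, 22, 6, 27, 18, 29, 23, 60, 13, 55, 4, 41]
t=1: [25, 9, 22, 14, 26, 26, 29, 24, 6, 16, 10, 9, 24]
t=2: [27, 18, 25, 22, 28, 29, 29, 26, 14, 20, 16, 16, 27]
t=3: [29, 26, 28, 28, 29, 30, 29, 28, 22, 25, 23, 23, 29]
t=4: [29, 29, 29, 30, 30, 30, 30, 29, 28, 28, 28, 28, 29]
t=5: [30, 30, 30, 30, 30, 30, 30, 30, 30, 30, 30, 30, 30]
t=6: [30, 30, 30, 30, 30, 30, 30, 30, 30, 30, 30, 30, 30]
t=7: [30, 30, 30, 30, 30, 30, 30, 30, 30, 30, 30, 30, 30]
t=8: [30, 30, 30, 30, 30, 30, 30, 30, 30, 30, 30, 30, 30]
t=9: [30, 30, 30, 30, 30, 30, 30, 30, 30, 30, 30, 30, 30]
t=10: [30, 30, 30, 30, 30, 30, 30, 30, 30, 30, 30, 30, 30]
t=11: [30, 30, 30, 30, 30, 30, 30, 30, 30, 30, 30, 30, 30]
t=12: [30, 30, 30, 30, 30, 30, 30, 30, 30, 30, 30, 30, 30]
t=13: [30, 30, 30, 30, 30, 30, 30, 30, 30, 30, 30, 30, 30]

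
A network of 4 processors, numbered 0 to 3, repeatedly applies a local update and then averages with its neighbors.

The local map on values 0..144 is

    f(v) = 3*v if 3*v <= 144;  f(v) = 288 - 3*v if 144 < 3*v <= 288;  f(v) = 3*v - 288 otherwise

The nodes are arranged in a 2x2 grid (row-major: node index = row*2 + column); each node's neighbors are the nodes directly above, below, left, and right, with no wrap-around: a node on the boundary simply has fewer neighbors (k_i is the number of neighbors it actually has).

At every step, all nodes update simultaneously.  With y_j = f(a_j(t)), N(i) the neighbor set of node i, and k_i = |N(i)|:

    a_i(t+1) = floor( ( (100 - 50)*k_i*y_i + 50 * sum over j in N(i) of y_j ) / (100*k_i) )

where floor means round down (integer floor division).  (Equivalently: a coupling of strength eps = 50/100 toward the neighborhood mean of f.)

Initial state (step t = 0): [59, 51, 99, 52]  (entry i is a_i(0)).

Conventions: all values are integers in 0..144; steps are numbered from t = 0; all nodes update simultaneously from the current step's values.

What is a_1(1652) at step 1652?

Answer: a_1(1652) = 99
Key observation: The state at step 17, [135, 135, 135, 135], reappears at step 25: the system is in a cycle of period 8 from step 17 on.  Therefore the state at step 1652 equals the state at step 17 + ((1652 - 17) mod 8) = 20, which is [99, 99, 99, 99].

Derivation:
t=0: [59, 51, 99, 52]
t=1: [91, 128, 65, 102]
t=2: [54, 56, 54, 56]
t=3: [124, 121, 124, 121]
t=4: [81, 77, 81, 77]
t=5: [48, 54, 48, 54]
t=6: [139, 130, 139, 130]
t=7: [122, 108, 122, 108]
t=8: [67, 46, 67, 46]
t=9: [99, 125, 99, 125]
t=10: [28, 67, 28, 67]
t=11: [84, 86, 84, 86]
t=12: [34, 31, 34, 31]
t=13: [99, 95, 99, 95]
t=14: [7, 4, 7, 4]
t=15: [18, 14, 18, 14]
t=16: [51, 45, 51, 45]
t=17: [135, 135, 135, 135]
t=18: [117, 117, 117, 117]
t=19: [63, 63, 63, 63]
t=20: [99, 99, 99, 99]
t=21: [9, 9, 9, 9]
t=22: [27, 27, 27, 27]
t=23: [81, 81, 81, 81]
t=24: [45, 45, 45, 45]
t=25: [135, 135, 135, 135]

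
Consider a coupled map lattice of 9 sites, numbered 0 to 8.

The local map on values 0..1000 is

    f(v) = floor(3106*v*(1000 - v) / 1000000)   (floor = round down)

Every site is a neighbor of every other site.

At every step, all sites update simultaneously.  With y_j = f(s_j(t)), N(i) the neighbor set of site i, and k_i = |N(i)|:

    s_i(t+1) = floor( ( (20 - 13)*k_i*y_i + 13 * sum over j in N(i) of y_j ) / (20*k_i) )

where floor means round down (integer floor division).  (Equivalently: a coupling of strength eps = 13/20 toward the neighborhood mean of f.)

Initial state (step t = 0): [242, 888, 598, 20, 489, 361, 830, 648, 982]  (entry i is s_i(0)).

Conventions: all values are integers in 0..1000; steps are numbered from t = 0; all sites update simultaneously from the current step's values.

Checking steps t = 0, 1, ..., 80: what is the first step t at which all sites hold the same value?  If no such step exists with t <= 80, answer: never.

Answer: 4
Key observation: Synchronization is absorbing here: once all sites are equal they stay equal, and step 4 is the first all-equal step.

Derivation:
t=0: [242, 888, 598, 20, 489, 361, 830, 648, 982]  (not all equal)
t=1: [508, 438, 555, 371, 564, 547, 473, 545, 369]  (not all equal)
t=2: [763, 760, 761, 749, 759, 761, 762, 761, 749]  (not all equal)
t=3: [566, 567, 567, 572, 568, 567, 566, 567, 572]  (not all equal)
t=4: [761, 761, 761, 761, 761, 761, 761, 761, 761]  (all equal)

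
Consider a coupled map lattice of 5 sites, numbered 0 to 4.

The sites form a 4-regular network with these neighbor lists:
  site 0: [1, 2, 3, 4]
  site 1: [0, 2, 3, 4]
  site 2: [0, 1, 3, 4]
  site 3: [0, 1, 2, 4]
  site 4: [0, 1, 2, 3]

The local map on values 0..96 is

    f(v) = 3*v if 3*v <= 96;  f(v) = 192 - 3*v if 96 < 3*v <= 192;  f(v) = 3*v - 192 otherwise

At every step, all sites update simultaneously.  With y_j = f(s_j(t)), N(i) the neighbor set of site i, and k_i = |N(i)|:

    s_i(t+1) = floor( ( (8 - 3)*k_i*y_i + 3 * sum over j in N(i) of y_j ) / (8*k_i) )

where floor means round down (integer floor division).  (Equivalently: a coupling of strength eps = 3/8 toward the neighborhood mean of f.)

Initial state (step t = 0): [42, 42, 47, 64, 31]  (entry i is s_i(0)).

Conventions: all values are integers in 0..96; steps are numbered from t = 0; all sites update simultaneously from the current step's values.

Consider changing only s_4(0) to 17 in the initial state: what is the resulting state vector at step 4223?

Answer: [73, 73, 70, 73, 70]
Key observation: The state at step 37, [34, 34, 29, 34, 29], reappears at step 45: the system is in a cycle of period 8 from step 37 on.  Therefore the state at step 4223 equals the state at step 37 + ((4223 - 37) mod 8) = 39, which is [73, 73, 70, 73, 70].

Derivation:
t=0: [42, 42, 47, 64, 17]
t=1: [57, 57, 49, 21, 49]
t=2: [29, 29, 42, 51, 42]
t=3: [78, 78, 67, 53, 67]
t=4: [34, 34, 17, 30, 17]
t=5: [82, 82, 61, 82, 61]
t=6: [45, 45, 21, 45, 21]
t=7: [58, 58, 61, 58, 61]
t=8: [16, 16, 11, 16, 11]
t=9: [45, 45, 37, 45, 37]
t=10: [61, 61, 74, 61, 74]
t=11: [12, 12, 24, 12, 24]
t=12: [42, 42, 61, 42, 61]
t=13: [55, 55, 25, 55, 25]
t=14: [36, 36, 61, 36, 61]
t=15: [69, 69, 30, 69, 30]
t=16: [29, 29, 68, 29, 68]
t=17: [72, 72, 33, 72, 33]
t=18: [36, 36, 73, 36, 73]
t=19: [73, 73, 43, 73, 43]
t=20: [33, 33, 52, 33, 52]
t=21: [82, 82, 52, 82, 52]
t=22: [50, 50, 41, 50, 41]
t=23: [47, 47, 61, 47, 61]
t=24: [43, 43, 20, 43, 20]
t=25: [62, 62, 60, 62, 60]
t=26: [7, 7, 10, 7, 10]
t=27: [22, 22, 27, 22, 27]
t=28: [68, 68, 76, 68, 76]
t=29: [16, 16, 29, 16, 29]
t=30: [55, 55, 76, 55, 76]
t=31: [28, 28, 33, 28, 33]
t=32: [85, 85, 90, 85, 90]
t=33: [65, 65, 73, 65, 73]
t=34: [7, 7, 20, 7, 20]
t=35: [28, 28, 49, 28, 49]
t=36: [76, 76, 55, 76, 55]
t=37: [34, 34, 29, 34, 29]
t=38: [89, 89, 87, 89, 87]
t=39: [73, 73, 70, 73, 70]
t=40: [25, 25, 20, 25, 20]
t=41: [72, 72, 64, 72, 64]
t=42: [19, 19, 6, 19, 6]
t=43: [49, 49, 28, 49, 28]
t=44: [52, 52, 73, 52, 73]
t=45: [34, 34, 29, 34, 29]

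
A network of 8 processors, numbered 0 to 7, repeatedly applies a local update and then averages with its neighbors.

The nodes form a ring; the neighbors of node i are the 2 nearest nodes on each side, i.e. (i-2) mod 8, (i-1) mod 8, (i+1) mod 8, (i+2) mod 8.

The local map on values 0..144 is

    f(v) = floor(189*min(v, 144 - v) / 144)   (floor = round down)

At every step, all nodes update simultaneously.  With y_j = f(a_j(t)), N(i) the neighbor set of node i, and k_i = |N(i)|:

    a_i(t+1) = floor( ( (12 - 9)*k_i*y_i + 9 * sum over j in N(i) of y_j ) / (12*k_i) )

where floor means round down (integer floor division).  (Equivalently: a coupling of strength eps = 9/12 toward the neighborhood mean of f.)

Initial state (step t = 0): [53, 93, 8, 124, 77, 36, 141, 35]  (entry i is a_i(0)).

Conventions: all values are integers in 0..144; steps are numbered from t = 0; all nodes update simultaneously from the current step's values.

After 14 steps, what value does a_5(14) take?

Answer: a_5(14) = 86

Derivation:
t=0: [53, 93, 8, 124, 77, 36, 141, 35]
t=1: [40, 44, 49, 45, 37, 41, 47, 45]
t=2: [58, 58, 56, 56, 56, 55, 55, 56]
t=3: [74, 74, 74, 73, 72, 72, 73, 73]
t=4: [91, 91, 91, 92, 93, 93, 93, 92]
t=5: [68, 68, 68, 67, 66, 66, 66, 67]
t=6: [88, 88, 88, 87, 86, 86, 86, 87]
t=7: [73, 73, 73, 74, 75, 75, 75, 74]
t=8: [92, 92, 92, 91, 90, 90, 90, 91]
t=9: [68, 68, 68, 69, 69, 69, 69, 69]
t=10: [89, 89, 89, 89, 89, 90, 89, 89]
t=11: [72, 72, 72, 71, 71, 71, 71, 71]
t=12: [93, 93, 93, 93, 93, 93, 93, 93]
t=13: [66, 66, 66, 66, 66, 66, 66, 66]
t=14: [86, 86, 86, 86, 86, 86, 86, 86]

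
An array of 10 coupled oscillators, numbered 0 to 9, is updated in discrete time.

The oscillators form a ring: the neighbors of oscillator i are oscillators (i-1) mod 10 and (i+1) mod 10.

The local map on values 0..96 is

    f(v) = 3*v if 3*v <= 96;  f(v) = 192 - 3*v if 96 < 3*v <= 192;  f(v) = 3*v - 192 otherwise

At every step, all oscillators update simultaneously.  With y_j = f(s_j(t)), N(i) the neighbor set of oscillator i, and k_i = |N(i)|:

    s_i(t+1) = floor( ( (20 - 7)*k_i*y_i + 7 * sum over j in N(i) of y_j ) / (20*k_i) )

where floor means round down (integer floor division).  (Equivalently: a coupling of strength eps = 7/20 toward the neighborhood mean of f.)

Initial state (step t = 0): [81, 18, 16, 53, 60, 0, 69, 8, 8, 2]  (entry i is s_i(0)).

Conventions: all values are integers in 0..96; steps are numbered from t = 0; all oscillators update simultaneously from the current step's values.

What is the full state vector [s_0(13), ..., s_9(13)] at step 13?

Simulating step by step:
t=0: [81, 18, 16, 53, 60, 0, 69, 8, 8, 2]
t=1: [43, 52, 46, 31, 13, 4, 13, 22, 20, 17]
t=2: [56, 43, 57, 76, 43, 21, 39, 60, 59, 54]
t=3: [31, 48, 30, 38, 58, 65, 61, 23, 17, 26]
t=4: [82, 63, 80, 69, 25, 6, 18, 55, 58, 75]
t=5: [41, 19, 34, 31, 54, 34, 42, 30, 22, 34]
t=6: [70, 64, 84, 81, 51, 75, 74, 81, 74, 82]
t=7: [21, 13, 47, 50, 40, 33, 34, 43, 37, 43]
t=8: [58, 45, 47, 48, 70, 88, 85, 70, 74, 66]
t=9: [22, 49, 51, 43, 32, 60, 56, 27, 23, 12]
t=10: [57, 47, 44, 64, 75, 28, 31, 68, 65, 47]
t=11: [31, 47, 47, 16, 36, 76, 77, 24, 12, 37]
t=12: [83, 58, 50, 54, 69, 44, 44, 59, 50, 75]
t=13: [45, 29, 35, 29, 25, 52, 52, 27, 35, 38]

Answer: [45, 29, 35, 29, 25, 52, 52, 27, 35, 38]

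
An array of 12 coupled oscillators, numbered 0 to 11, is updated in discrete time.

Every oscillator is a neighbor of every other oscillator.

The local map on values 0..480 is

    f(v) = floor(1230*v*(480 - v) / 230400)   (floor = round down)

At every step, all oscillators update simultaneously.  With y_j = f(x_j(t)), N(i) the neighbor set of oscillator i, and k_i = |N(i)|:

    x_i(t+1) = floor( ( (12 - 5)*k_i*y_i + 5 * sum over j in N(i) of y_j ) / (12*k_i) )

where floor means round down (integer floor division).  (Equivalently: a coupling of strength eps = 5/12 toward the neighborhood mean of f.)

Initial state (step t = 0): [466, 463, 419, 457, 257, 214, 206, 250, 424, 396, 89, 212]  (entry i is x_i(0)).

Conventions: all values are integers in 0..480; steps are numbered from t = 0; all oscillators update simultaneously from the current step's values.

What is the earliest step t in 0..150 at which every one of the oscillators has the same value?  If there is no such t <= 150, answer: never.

Answer: 5
Key observation: Synchronization is absorbing here: once all oscillators are equal they stay equal, and step 5 is the first all-equal step.

Derivation:
t=0: [466, 463, 419, 457, 257, 214, 206, 250, 424, 396, 89, 212]  (not all equal)
t=1: [104, 109, 160, 116, 252, 251, 250, 253, 154, 182, 187, 251]  (not all equal)
t=2: [238, 242, 273, 247, 291, 291, 291, 291, 271, 282, 284, 291]  (not all equal)
t=3: [303, 303, 299, 303, 295, 295, 295, 295, 300, 298, 297, 295]  (not all equal)
t=4: [287, 287, 288, 287, 290, 290, 290, 290, 288, 289, 289, 290]  (not all equal)
t=5: [294, 294, 294, 294, 294, 294, 294, 294, 294, 294, 294, 294]  (all equal)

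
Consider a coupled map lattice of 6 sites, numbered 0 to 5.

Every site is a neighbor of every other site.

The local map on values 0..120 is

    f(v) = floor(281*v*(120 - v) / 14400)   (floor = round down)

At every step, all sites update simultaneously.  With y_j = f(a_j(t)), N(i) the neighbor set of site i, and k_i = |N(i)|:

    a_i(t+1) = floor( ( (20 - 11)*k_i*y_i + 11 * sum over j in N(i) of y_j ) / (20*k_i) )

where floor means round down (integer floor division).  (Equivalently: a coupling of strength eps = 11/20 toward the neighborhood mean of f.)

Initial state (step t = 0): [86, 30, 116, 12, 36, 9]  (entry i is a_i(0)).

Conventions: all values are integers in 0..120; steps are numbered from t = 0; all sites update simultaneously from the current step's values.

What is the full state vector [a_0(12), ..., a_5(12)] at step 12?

Simulating step by step:
t=0: [86, 30, 116, 12, 36, 9]
t=1: [43, 41, 27, 32, 44, 30]
t=2: [59, 59, 54, 56, 60, 55]
t=3: [69, 69, 69, 69, 69, 69]
t=4: [68, 68, 68, 68, 68, 68]
t=5: [69, 69, 69, 69, 69, 69]
t=6: [68, 68, 68, 68, 68, 68]
t=7: [69, 69, 69, 69, 69, 69]
t=8: [68, 68, 68, 68, 68, 68]
t=9: [69, 69, 69, 69, 69, 69]
t=10: [68, 68, 68, 68, 68, 68]
t=11: [69, 69, 69, 69, 69, 69]
t=12: [68, 68, 68, 68, 68, 68]

Answer: [68, 68, 68, 68, 68, 68]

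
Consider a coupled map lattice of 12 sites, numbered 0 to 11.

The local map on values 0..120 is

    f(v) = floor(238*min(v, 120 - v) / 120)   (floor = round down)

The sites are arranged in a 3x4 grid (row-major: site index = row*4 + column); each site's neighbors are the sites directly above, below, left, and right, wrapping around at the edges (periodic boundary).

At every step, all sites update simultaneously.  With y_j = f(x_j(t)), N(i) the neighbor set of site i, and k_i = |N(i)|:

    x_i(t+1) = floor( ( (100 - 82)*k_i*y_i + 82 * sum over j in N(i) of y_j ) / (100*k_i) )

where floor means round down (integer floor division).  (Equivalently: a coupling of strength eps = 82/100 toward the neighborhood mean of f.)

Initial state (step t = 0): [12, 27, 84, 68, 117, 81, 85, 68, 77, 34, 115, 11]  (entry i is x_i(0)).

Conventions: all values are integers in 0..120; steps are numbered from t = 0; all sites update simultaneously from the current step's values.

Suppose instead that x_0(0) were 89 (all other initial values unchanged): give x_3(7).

Answer: x_3(7) = 88
Key observation: This trace re-runs the system from the modified initial state.

Derivation:
t=0: [89, 27, 84, 68, 117, 81, 85, 68, 77, 34, 115, 11]
t=1: [61, 66, 60, 71, 67, 53, 65, 59, 46, 57, 48, 65]
t=2: [103, 112, 105, 112, 107, 107, 109, 107, 107, 101, 109, 101]
t=3: [22, 28, 19, 28, 26, 24, 24, 24, 31, 24, 29, 24]
t=4: [53, 45, 50, 45, 49, 49, 47, 49, 49, 53, 46, 53]
t=5: [95, 99, 92, 99, 98, 96, 95, 96, 101, 95, 98, 95]
t=6: [42, 48, 45, 48, 44, 45, 48, 45, 45, 43, 49, 43]
t=7: [89, 88, 94, 88, 87, 90, 91, 90, 85, 91, 90, 91]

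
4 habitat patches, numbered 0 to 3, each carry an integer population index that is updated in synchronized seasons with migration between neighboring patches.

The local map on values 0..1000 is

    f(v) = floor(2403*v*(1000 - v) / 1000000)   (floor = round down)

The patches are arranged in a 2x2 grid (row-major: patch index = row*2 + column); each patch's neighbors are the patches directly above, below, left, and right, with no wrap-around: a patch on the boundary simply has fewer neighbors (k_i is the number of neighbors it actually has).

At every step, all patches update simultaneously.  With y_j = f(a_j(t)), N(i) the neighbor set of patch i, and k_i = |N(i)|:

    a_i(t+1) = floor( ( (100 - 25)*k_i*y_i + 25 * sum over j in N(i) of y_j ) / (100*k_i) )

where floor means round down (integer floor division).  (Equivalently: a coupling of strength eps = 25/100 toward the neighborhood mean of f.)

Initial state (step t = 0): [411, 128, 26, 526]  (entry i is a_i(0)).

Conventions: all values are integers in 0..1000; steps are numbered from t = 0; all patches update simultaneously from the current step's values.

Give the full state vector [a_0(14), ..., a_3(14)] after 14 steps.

Simulating step by step:
t=0: [411, 128, 26, 526]
t=1: [476, 348, 192, 490]
t=2: [563, 558, 428, 564]
t=3: [590, 591, 588, 590]
t=4: [581, 580, 581, 581]
t=5: [584, 584, 584, 584]
t=6: [583, 583, 583, 583]
t=7: [584, 584, 584, 584]
t=8: [583, 583, 583, 583]
t=9: [584, 584, 584, 584]
t=10: [583, 583, 583, 583]
t=11: [584, 584, 584, 584]
t=12: [583, 583, 583, 583]
t=13: [584, 584, 584, 584]
t=14: [583, 583, 583, 583]

Answer: [583, 583, 583, 583]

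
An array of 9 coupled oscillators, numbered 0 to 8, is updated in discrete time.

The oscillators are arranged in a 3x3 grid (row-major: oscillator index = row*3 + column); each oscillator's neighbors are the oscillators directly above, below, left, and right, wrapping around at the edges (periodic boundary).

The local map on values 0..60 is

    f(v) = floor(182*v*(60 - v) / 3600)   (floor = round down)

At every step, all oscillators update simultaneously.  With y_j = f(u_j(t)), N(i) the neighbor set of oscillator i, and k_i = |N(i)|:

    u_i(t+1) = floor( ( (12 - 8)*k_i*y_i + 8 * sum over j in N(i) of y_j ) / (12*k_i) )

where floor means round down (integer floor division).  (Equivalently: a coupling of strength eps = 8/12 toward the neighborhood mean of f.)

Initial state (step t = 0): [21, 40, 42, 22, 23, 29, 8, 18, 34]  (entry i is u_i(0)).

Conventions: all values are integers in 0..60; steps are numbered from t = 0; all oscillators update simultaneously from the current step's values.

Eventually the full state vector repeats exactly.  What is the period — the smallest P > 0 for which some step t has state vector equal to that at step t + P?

Simulating step by step:
t=0: [21, 40, 42, 22, 23, 29, 8, 18, 34]
t=1: [37, 40, 41, 39, 41, 42, 34, 37, 38]
t=2: [41, 40, 40, 41, 40, 39, 42, 41, 41]
t=3: [39, 39, 39, 39, 39, 40, 38, 39, 39]
t=4: [41, 41, 40, 41, 40, 40, 41, 41, 41]
t=5: [39, 39, 39, 39, 39, 39, 39, 39, 39]
t=6: [41, 41, 41, 41, 41, 41, 41, 41, 41]
t=7: [39, 39, 39, 39, 39, 39, 39, 39, 39]

Answer: 2
Key observation: The state at step 5, [39, 39, 39, 39, 39, 39, 39, 39, 39], reappears at step 7 — and no state repeats earlier — so the cycle the system enters has period 2.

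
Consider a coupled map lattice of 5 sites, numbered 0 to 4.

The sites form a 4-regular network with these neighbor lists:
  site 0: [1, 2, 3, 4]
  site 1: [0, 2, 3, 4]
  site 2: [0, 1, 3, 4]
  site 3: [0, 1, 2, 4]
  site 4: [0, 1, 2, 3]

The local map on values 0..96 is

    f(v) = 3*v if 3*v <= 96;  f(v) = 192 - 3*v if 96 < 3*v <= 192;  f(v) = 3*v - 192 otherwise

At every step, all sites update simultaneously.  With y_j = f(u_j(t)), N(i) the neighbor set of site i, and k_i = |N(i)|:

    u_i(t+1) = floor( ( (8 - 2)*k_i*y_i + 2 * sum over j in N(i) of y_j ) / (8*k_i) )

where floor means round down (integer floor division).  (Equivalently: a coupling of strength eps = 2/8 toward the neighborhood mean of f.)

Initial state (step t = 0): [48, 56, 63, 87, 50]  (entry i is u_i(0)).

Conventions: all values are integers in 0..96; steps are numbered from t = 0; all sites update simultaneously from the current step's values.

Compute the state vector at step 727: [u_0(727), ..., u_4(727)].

Simulating step by step:
t=0: [48, 56, 63, 87, 50]
t=1: [44, 28, 13, 59, 40]
t=2: [58, 74, 43, 27, 66]
t=3: [24, 33, 55, 68, 16]
t=4: [65, 79, 34, 24, 48]
t=5: [18, 47, 78, 65, 49]
t=6: [49, 47, 41, 14, 43]
t=7: [47, 51, 64, 45, 60]
t=8: [45, 36, 9, 49, 18]
t=9: [55, 74, 35, 47, 53]
t=10: [32, 34, 74, 49, 36]
t=11: [87, 83, 42, 52, 79]
t=12: [64, 56, 62, 41, 48]
t=13: [9, 25, 13, 56, 42]
t=14: [33, 66, 41, 30, 59]
t=15: [81, 21, 64, 78, 27]
t=16: [49, 58, 14, 43, 70]
t=17: [42, 24, 40, 54, 24]
t=18: [64, 69, 69, 40, 69]
t=19: [7, 17, 17, 56, 17]
t=20: [26, 47, 47, 28, 47]
t=21: [73, 54, 54, 77, 54]
t=22: [28, 30, 30, 36, 30]
t=23: [85, 89, 89, 85, 89]
t=24: [65, 73, 73, 65, 73]
t=25: [7, 24, 24, 7, 24]
t=26: [30, 65, 65, 30, 65]
t=27: [73, 13, 13, 73, 13]
t=28: [29, 37, 37, 29, 37]
t=29: [85, 81, 81, 85, 81]
t=30: [60, 52, 52, 60, 52]
t=31: [16, 33, 33, 16, 33]
t=32: [56, 87, 87, 56, 87]
t=33: [32, 63, 63, 32, 63]
t=34: [78, 14, 14, 78, 14]
t=35: [42, 42, 42, 42, 42]
t=36: [66, 66, 66, 66, 66]
t=37: [6, 6, 6, 6, 6]
t=38: [18, 18, 18, 18, 18]
t=39: [54, 54, 54, 54, 54]
t=40: [30, 30, 30, 30, 30]
t=41: [90, 90, 90, 90, 90]
t=42: [78, 78, 78, 78, 78]
t=43: [42, 42, 42, 42, 42]

Answer: [54, 54, 54, 54, 54]
Key observation: The state at step 35, [42, 42, 42, 42, 42], reappears at step 43: the system is in a cycle of period 8 from step 35 on.  Therefore the state at step 727 equals the state at step 35 + ((727 - 35) mod 8) = 39, which is [54, 54, 54, 54, 54].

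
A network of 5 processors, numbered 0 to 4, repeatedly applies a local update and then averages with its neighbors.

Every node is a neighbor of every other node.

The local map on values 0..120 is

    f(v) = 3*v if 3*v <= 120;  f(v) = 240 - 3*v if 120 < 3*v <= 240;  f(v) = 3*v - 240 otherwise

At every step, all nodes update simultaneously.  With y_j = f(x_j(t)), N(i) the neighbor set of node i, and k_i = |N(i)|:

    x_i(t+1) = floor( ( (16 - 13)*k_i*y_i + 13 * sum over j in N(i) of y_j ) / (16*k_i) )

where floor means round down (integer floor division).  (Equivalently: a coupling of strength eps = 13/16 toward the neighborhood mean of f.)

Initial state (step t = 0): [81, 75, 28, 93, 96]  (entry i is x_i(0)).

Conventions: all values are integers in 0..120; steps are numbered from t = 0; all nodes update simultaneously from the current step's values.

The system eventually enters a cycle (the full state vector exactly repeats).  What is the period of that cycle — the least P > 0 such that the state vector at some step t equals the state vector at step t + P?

Simulating step by step:
t=0: [81, 75, 28, 93, 96]
t=1: [38, 38, 37, 37, 37]
t=2: [112, 112, 112, 112, 112]
t=3: [96, 96, 96, 96, 96]
t=4: [48, 48, 48, 48, 48]
t=5: [96, 96, 96, 96, 96]

Answer: 2
Key observation: The state at step 3, [96, 96, 96, 96, 96], reappears at step 5 — and no state repeats earlier — so the cycle the system enters has period 2.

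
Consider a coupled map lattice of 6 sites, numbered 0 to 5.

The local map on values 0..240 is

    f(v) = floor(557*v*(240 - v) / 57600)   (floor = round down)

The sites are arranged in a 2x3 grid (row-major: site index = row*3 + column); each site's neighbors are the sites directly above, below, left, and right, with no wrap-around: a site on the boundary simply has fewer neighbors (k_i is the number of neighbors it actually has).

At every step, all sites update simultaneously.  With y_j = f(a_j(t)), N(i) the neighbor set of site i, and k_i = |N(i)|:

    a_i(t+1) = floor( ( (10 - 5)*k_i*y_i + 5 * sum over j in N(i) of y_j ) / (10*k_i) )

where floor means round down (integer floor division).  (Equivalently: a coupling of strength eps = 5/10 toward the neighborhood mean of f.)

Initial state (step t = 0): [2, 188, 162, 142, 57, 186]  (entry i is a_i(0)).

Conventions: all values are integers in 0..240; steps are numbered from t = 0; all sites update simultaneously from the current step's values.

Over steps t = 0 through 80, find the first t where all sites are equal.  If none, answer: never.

Simulating step by step:
t=0: [2, 188, 162, 142, 57, 186]  (not all equal)
t=1: [59, 84, 108, 93, 104, 104]  (not all equal)
t=2: [116, 125, 134, 125, 133, 136]  (not all equal)
t=3: [139, 138, 137, 138, 137, 136]  (not all equal)
t=4: [135, 135, 136, 135, 136, 136]  (not all equal)
t=5: [137, 136, 136, 136, 136, 136]  (not all equal)
t=6: [136, 136, 136, 136, 136, 136]  (all equal)

Answer: 6
Key observation: Synchronization is absorbing here: once all sites are equal they stay equal, and step 6 is the first all-equal step.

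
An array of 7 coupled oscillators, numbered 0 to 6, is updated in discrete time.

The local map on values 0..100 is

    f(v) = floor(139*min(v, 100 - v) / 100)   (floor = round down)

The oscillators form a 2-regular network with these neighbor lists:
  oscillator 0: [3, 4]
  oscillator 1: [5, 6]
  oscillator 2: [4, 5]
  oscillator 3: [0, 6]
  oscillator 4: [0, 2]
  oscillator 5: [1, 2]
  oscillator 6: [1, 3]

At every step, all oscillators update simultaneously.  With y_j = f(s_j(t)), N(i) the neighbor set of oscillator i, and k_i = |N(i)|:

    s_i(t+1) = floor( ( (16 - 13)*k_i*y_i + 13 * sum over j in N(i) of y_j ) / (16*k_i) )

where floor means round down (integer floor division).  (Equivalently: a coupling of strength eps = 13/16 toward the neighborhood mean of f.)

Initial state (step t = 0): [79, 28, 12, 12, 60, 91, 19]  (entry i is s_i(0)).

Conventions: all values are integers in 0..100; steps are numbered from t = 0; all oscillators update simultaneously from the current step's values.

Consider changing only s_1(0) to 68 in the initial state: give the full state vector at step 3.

Simulating step by step:
t=0: [79, 68, 12, 12, 60, 91, 19]
t=1: [34, 23, 30, 25, 28, 26, 29]
t=2: [38, 36, 37, 41, 42, 36, 33]
t=3: [56, 47, 53, 49, 52, 50, 51]

Answer: [56, 47, 53, 49, 52, 50, 51]
Key observation: This trace re-runs the system from the modified initial state.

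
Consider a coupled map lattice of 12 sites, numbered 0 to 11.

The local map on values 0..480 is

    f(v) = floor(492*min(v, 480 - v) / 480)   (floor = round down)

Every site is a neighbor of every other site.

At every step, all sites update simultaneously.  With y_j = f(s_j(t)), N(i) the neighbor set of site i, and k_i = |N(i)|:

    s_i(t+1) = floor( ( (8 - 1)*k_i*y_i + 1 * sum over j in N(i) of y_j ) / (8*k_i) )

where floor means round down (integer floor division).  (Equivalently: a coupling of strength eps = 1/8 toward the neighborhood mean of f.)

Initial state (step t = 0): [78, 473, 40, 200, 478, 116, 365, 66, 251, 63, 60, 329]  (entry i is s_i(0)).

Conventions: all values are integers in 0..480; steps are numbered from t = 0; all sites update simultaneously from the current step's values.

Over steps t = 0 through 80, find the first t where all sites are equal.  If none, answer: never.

Answer: 37
Key observation: Synchronization is absorbing here: once all sites are equal they stay equal, and step 37 is the first all-equal step.

Derivation:
t=0: [78, 473, 40, 200, 478, 116, 365, 66, 251, 63, 60, 329]  (not all equal)
t=1: [81, 19, 48, 190, 14, 114, 114, 70, 215, 68, 65, 146]  (not all equal)
t=2: [84, 29, 55, 180, 25, 113, 113, 74, 203, 72, 70, 141]  (not all equal)
t=3: [87, 38, 61, 172, 35, 112, 112, 78, 193, 76, 74, 137]  (not all equal)
t=4: [90, 46, 67, 165, 43, 112, 112, 81, 183, 80, 78, 134]  (not all equal)
t=5: [93, 54, 72, 159, 51, 112, 112, 85, 175, 84, 82, 132]  (not all equal)
t=6: [96, 61, 77, 153, 58, 112, 112, 89, 168, 88, 86, 130]  (not all equal)
t=7: [98, 67, 81, 148, 65, 112, 112, 92, 162, 91, 90, 129]  (not all equal)
t=8: [100, 73, 86, 144, 71, 112, 112, 95, 157, 94, 93, 128]  (not all equal)
t=9: [102, 78, 90, 141, 76, 113, 113, 98, 152, 97, 96, 127]  (not all equal)
t=10: [104, 83, 94, 139, 81, 114, 114, 101, 148, 100, 99, 127]  (not all equal)
t=11: [106, 88, 98, 137, 86, 115, 115, 104, 145, 103, 102, 127]  (not all equal)
t=12: [108, 93, 101, 136, 91, 116, 116, 106, 143, 106, 105, 127]  (not all equal)
t=13: [110, 97, 104, 135, 95, 117, 117, 108, 141, 108, 108, 127]  (not all equal)
t=14: [112, 101, 107, 135, 99, 118, 118, 110, 140, 110, 110, 128]  (not all equal)
t=15: [114, 105, 110, 135, 103, 119, 119, 112, 139, 112, 112, 129]  (not all equal)
t=16: [116, 108, 113, 135, 107, 120, 120, 114, 138, 114, 114, 130]  (not all equal)
t=17: [118, 111, 115, 135, 110, 122, 122, 116, 138, 116, 116, 131]  (not all equal)
t=18: [120, 114, 117, 135, 113, 124, 124, 118, 138, 118, 118, 132]  (not all equal)
t=19: [123, 117, 119, 136, 116, 126, 126, 120, 138, 120, 120, 133]  (not all equal)
t=20: [126, 120, 121, 137, 119, 128, 128, 123, 139, 123, 123, 134]  (not all equal)
t=21: [129, 123, 124, 138, 122, 130, 130, 126, 140, 126, 126, 136]  (not all equal)
t=22: [132, 126, 127, 139, 125, 132, 132, 129, 141, 129, 129, 138]  (not all equal)
t=23: [134, 129, 130, 140, 128, 134, 134, 132, 142, 132, 132, 140]  (not all equal)
t=24: [136, 132, 133, 142, 131, 136, 136, 135, 143, 135, 135, 142]  (not all equal)
t=25: [139, 135, 136, 144, 134, 139, 139, 138, 145, 138, 138, 144]  (not all equal)
t=26: [142, 138, 139, 146, 137, 142, 142, 141, 147, 141, 141, 146]  (not all equal)
t=27: [144, 141, 142, 148, 140, 144, 144, 144, 149, 144, 144, 148]  (not all equal)
t=28: [147, 144, 145, 150, 143, 147, 147, 147, 151, 147, 147, 150]  (not all equal)
t=29: [150, 147, 148, 152, 146, 150, 150, 150, 153, 150, 150, 152]  (not all equal)
t=30: [152, 150, 151, 154, 149, 152, 152, 152, 155, 152, 152, 154]  (not all equal)
t=31: [155, 153, 154, 156, 152, 155, 155, 155, 157, 155, 155, 156]  (not all equal)
t=32: [157, 156, 157, 158, 155, 157, 157, 157, 159, 157, 157, 158]  (not all equal)
t=33: [160, 159, 160, 160, 158, 160, 160, 160, 161, 160, 160, 160]  (not all equal)
t=34: [163, 162, 163, 163, 161, 163, 163, 163, 164, 163, 163, 163]  (not all equal)
t=35: [166, 166, 166, 166, 165, 166, 166, 166, 167, 166, 166, 166]  (not all equal)
t=36: [170, 170, 170, 170, 169, 170, 170, 170, 170, 170, 170, 170]  (not all equal)
t=37: [173, 173, 173, 173, 173, 173, 173, 173, 173, 173, 173, 173]  (all equal)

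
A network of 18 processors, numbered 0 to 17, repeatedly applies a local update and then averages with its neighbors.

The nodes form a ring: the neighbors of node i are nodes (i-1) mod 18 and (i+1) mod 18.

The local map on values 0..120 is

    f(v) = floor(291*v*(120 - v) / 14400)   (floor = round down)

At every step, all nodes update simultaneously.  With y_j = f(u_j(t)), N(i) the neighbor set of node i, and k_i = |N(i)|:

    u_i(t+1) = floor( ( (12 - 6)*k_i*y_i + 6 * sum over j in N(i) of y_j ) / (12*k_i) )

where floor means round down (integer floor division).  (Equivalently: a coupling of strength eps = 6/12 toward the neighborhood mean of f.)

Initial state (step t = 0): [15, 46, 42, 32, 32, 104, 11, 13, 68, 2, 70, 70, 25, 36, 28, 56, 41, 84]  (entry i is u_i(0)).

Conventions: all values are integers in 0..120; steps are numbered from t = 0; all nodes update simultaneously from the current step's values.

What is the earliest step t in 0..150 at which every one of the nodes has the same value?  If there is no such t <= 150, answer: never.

Answer: 6
Key observation: Synchronization is absorbing here: once all nodes are equal they stay equal, and step 6 is the first all-equal step.

Derivation:
t=0: [15, 46, 42, 32, 32, 104, 11, 13, 68, 2, 70, 70, 25, 36, 28, 56, 41, 84]  (not all equal)
t=1: [47, 58, 64, 58, 50, 36, 27, 37, 43, 37, 53, 64, 56, 55, 59, 65, 65, 54]  (not all equal)
t=2: [70, 71, 72, 71, 68, 60, 55, 60, 64, 65, 69, 71, 72, 72, 72, 72, 72, 71]  (not all equal)
t=3: [70, 69, 69, 70, 71, 71, 72, 72, 72, 71, 71, 70, 69, 69, 69, 69, 69, 69]  (not all equal)
t=4: [70, 70, 70, 70, 70, 69, 69, 69, 69, 69, 70, 70, 70, 71, 71, 71, 71, 70]  (not all equal)
t=5: [70, 70, 70, 70, 70, 70, 71, 71, 71, 70, 70, 70, 70, 70, 70, 70, 70, 70]  (not all equal)
t=6: [70, 70, 70, 70, 70, 70, 70, 70, 70, 70, 70, 70, 70, 70, 70, 70, 70, 70]  (all equal)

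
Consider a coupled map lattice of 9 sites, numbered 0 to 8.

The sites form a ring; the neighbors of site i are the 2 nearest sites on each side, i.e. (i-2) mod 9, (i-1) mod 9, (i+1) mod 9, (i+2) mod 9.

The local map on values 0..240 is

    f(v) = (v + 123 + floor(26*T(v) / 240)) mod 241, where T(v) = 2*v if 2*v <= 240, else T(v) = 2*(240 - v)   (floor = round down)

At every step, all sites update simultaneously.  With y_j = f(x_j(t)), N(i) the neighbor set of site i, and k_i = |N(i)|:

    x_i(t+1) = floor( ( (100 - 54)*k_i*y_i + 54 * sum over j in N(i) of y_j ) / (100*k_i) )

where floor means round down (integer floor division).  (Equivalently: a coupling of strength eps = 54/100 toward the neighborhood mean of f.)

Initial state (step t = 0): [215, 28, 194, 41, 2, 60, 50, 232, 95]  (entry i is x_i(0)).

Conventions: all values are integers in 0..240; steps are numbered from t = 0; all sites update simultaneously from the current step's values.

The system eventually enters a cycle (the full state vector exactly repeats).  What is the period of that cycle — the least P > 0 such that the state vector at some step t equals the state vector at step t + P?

Answer: 16
Key observation: The state at step 15, [114, 114, 114, 114, 114, 114, 114, 114, 114], reappears at step 31 — and no state repeats earlier — so the cycle the system enters has period 16.

Derivation:
t=0: [215, 28, 194, 41, 2, 60, 50, 232, 95]
t=1: [127, 152, 114, 155, 143, 170, 175, 149, 184]
t=2: [42, 49, 34, 50, 49, 60, 65, 56, 63]
t=3: [179, 180, 172, 181, 184, 192, 196, 191, 192]
t=4: [75, 75, 72, 75, 78, 82, 84, 82, 81]
t=5: [215, 214, 212, 214, 217, 220, 222, 221, 219]
t=6: [102, 101, 100, 101, 103, 105, 106, 105, 104]
t=7: [6, 4, 4, 4, 6, 8, 9, 8, 7]
t=8: [129, 127, 127, 128, 129, 131, 132, 131, 130]
t=9: [34, 33, 33, 34, 35, 35, 36, 35, 35]
t=10: [164, 163, 163, 164, 164, 165, 165, 165, 164]
t=11: [61, 61, 61, 61, 62, 62, 62, 62, 62]
t=12: [197, 197, 197, 197, 197, 197, 198, 197, 197]
t=13: [88, 88, 88, 88, 88, 88, 88, 88, 88]
t=14: [230, 230, 230, 230, 230, 230, 230, 230, 230]
t=15: [114, 114, 114, 114, 114, 114, 114, 114, 114]
t=16: [20, 20, 20, 20, 20, 20, 20, 20, 20]
t=17: [147, 147, 147, 147, 147, 147, 147, 147, 147]
t=18: [49, 49, 49, 49, 49, 49, 49, 49, 49]
t=19: [182, 182, 182, 182, 182, 182, 182, 182, 182]
t=20: [76, 76, 76, 76, 76, 76, 76, 76, 76]
t=21: [215, 215, 215, 215, 215, 215, 215, 215, 215]
t=22: [102, 102, 102, 102, 102, 102, 102, 102, 102]
t=23: [6, 6, 6, 6, 6, 6, 6, 6, 6]
t=24: [130, 130, 130, 130, 130, 130, 130, 130, 130]
t=25: [35, 35, 35, 35, 35, 35, 35, 35, 35]
t=26: [165, 165, 165, 165, 165, 165, 165, 165, 165]
t=27: [63, 63, 63, 63, 63, 63, 63, 63, 63]
t=28: [199, 199, 199, 199, 199, 199, 199, 199, 199]
t=29: [89, 89, 89, 89, 89, 89, 89, 89, 89]
t=30: [231, 231, 231, 231, 231, 231, 231, 231, 231]
t=31: [114, 114, 114, 114, 114, 114, 114, 114, 114]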